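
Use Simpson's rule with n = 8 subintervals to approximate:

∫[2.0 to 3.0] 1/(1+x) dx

f(x) = 1/(1+x)
a = 2.0, b = 3.0, n = 8
h = (b - a)/n = 0.125000

Simpson's rule: (h/3)[f(x₀) + 4f(x₁) + 2f(x₂) + ... + f(xₙ)]

x_0 = 2.0000, f(x_0) = 0.333333, coefficient = 1
x_1 = 2.1250, f(x_1) = 0.320000, coefficient = 4
x_2 = 2.2500, f(x_2) = 0.307692, coefficient = 2
x_3 = 2.3750, f(x_3) = 0.296296, coefficient = 4
x_4 = 2.5000, f(x_4) = 0.285714, coefficient = 2
x_5 = 2.6250, f(x_5) = 0.275862, coefficient = 4
x_6 = 2.7500, f(x_6) = 0.266667, coefficient = 2
x_7 = 2.8750, f(x_7) = 0.258065, coefficient = 4
x_8 = 3.0000, f(x_8) = 0.250000, coefficient = 1

I ≈ (0.125000/3) × 6.904371 = 0.287682
Exact value: 0.287682
Error: 0.000000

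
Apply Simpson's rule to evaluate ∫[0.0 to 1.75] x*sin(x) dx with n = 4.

f(x) = x*sin(x)
a = 0.0, b = 1.75, n = 4
h = (b - a)/n = 0.437500

Simpson's rule: (h/3)[f(x₀) + 4f(x₁) + 2f(x₂) + ... + f(xₙ)]

x_0 = 0.0000, f(x_0) = 0.000000, coefficient = 1
x_1 = 0.4375, f(x_1) = 0.185358, coefficient = 4
x_2 = 0.8750, f(x_2) = 0.671601, coefficient = 2
x_3 = 1.3125, f(x_3) = 1.268960, coefficient = 4
x_4 = 1.7500, f(x_4) = 1.721975, coefficient = 1

I ≈ (0.437500/3) × 8.882449 = 1.295357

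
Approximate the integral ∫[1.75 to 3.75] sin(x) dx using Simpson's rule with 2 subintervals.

f(x) = sin(x)
a = 1.75, b = 3.75, n = 2
h = (b - a)/n = 1.000000

Simpson's rule: (h/3)[f(x₀) + 4f(x₁) + 2f(x₂) + ... + f(xₙ)]

x_0 = 1.7500, f(x_0) = 0.983986, coefficient = 1
x_1 = 2.7500, f(x_1) = 0.381661, coefficient = 4
x_2 = 3.7500, f(x_2) = -0.571561, coefficient = 1

I ≈ (1.000000/3) × 1.939069 = 0.646356
Exact value: 0.642313
Error: 0.004043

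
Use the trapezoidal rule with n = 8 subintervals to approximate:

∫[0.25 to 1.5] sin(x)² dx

f(x) = sin(x)²
a = 0.25, b = 1.5, n = 8
h = (b - a)/n = 0.156250

Trapezoidal rule: (h/2)[f(x₀) + 2f(x₁) + 2f(x₂) + ... + f(xₙ)]

x_0 = 0.2500, f(x_0) = 0.061209, coefficient = 1
x_1 = 0.4062, f(x_1) = 0.156157, coefficient = 2
x_2 = 0.5625, f(x_2) = 0.284412, coefficient = 2
x_3 = 0.7188, f(x_3) = 0.433549, coefficient = 2
x_4 = 0.8750, f(x_4) = 0.589123, coefficient = 2
x_5 = 1.0312, f(x_5) = 0.736064, coefficient = 2
x_6 = 1.1875, f(x_6) = 0.860139, coefficient = 2
x_7 = 1.3438, f(x_7) = 0.949330, coefficient = 2
x_8 = 1.5000, f(x_8) = 0.994996, coefficient = 1

I ≈ (0.156250/2) × 9.073753 = 0.708887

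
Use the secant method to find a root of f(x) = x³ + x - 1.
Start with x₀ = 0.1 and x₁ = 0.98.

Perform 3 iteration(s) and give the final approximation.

f(x) = x³ + x - 1
x₀ = 0.1, x₁ = 0.98

Secant formula: x_{n+1} = x_n - f(x_n)(x_n - x_{n-1})/(f(x_n) - f(x_{n-1}))

Iteration 1:
  f(0.100000) = -0.899000
  f(0.980000) = 0.921192
  x_2 = 0.980000 - 0.921192×(0.980000 - 0.100000)/(0.921192 - (-0.899000))
       = 0.534635
Iteration 2:
  f(0.980000) = 0.921192
  f(0.534635) = -0.312547
  x_3 = 0.534635 - (-0.312547)×(0.534635 - 0.980000)/(-0.312547 - 0.921192)
       = 0.647461
Iteration 3:
  f(0.534635) = -0.312547
  f(0.647461) = -0.081119
  x_4 = 0.647461 - (-0.081119)×(0.647461 - 0.534635)/(-0.081119 - (-0.312547))
       = 0.687008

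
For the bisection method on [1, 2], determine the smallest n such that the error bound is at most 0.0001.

We need (b-a)/2^n ≤ 0.0001
(2 - 1)/2^n ≤ 0.0001
1/2^n ≤ 0.0001
2^n ≥ 10000
n ≥ log₂(10000) = 13.29
n ≥ 14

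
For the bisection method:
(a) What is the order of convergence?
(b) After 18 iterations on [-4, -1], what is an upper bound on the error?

(a) Bisection has linear (order 1) convergence; the error is halved each step.

(b) Error bound = (b-a)/2^n = (-1 - (-4))/2^{18}
    = 3/2^{18}

(a) 1 (linear); (b) error ≤ 1.14e-05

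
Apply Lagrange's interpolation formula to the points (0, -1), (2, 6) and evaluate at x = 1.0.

Lagrange interpolation formula:
P(x) = Σ yᵢ × Lᵢ(x)
where Lᵢ(x) = Π_{j≠i} (x - xⱼ)/(xᵢ - xⱼ)

L_0(1.0) = (1.0 - 2)/(0 - 2) = 0.500000
L_1(1.0) = (1.0 - 0)/(2 - 0) = 0.500000

P(1.0) = (-1)×L_0(1.0) + 6×L_1(1.0)
P(1.0) = 2.500000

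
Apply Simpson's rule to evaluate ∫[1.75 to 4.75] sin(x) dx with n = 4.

f(x) = sin(x)
a = 1.75, b = 4.75, n = 4
h = (b - a)/n = 0.750000

Simpson's rule: (h/3)[f(x₀) + 4f(x₁) + 2f(x₂) + ... + f(xₙ)]

x_0 = 1.7500, f(x_0) = 0.983986, coefficient = 1
x_1 = 2.5000, f(x_1) = 0.598472, coefficient = 4
x_2 = 3.2500, f(x_2) = -0.108195, coefficient = 2
x_3 = 4.0000, f(x_3) = -0.756802, coefficient = 4
x_4 = 4.7500, f(x_4) = -0.999293, coefficient = 1

I ≈ (0.750000/3) × -0.865019 = -0.216255
Exact value: -0.215848
Error: 0.000406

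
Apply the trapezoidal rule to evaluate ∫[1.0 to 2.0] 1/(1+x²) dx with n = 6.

f(x) = 1/(1+x²)
a = 1.0, b = 2.0, n = 6
h = (b - a)/n = 0.166667

Trapezoidal rule: (h/2)[f(x₀) + 2f(x₁) + 2f(x₂) + ... + f(xₙ)]

x_0 = 1.0000, f(x_0) = 0.500000, coefficient = 1
x_1 = 1.1667, f(x_1) = 0.423529, coefficient = 2
x_2 = 1.3333, f(x_2) = 0.360000, coefficient = 2
x_3 = 1.5000, f(x_3) = 0.307692, coefficient = 2
x_4 = 1.6667, f(x_4) = 0.264706, coefficient = 2
x_5 = 1.8333, f(x_5) = 0.229299, coefficient = 2
x_6 = 2.0000, f(x_6) = 0.200000, coefficient = 1

I ≈ (0.166667/2) × 3.870454 = 0.322538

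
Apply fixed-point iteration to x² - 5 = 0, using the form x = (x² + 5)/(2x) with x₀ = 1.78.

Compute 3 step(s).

Equation: x² - 5 = 0
Fixed-point form: x = (x² + 5)/(2x)
x₀ = 1.78

x_1 = g(1.780000) = 2.294494
x_2 = g(2.294494) = 2.236812
x_3 = g(2.236812) = 2.236068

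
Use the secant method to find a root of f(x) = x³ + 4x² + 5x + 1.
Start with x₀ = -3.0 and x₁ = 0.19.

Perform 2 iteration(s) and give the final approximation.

f(x) = x³ + 4x² + 5x + 1
x₀ = -3.0, x₁ = 0.19

Secant formula: x_{n+1} = x_n - f(x_n)(x_n - x_{n-1})/(f(x_n) - f(x_{n-1}))

Iteration 1:
  f(-3.000000) = -5.000000
  f(0.190000) = 2.101259
  x_2 = 0.190000 - 2.101259×(0.190000 - (-3.000000))/(2.101259 - (-5.000000))
       = -0.753919
Iteration 2:
  f(0.190000) = 2.101259
  f(-0.753919) = -0.924543
  x_3 = -0.753919 - (-0.924543)×(-0.753919 - 0.190000)/(-0.924543 - 2.101259)
       = -0.465502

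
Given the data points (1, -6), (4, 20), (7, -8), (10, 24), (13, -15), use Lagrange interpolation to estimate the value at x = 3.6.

Lagrange interpolation formula:
P(x) = Σ yᵢ × Lᵢ(x)
where Lᵢ(x) = Π_{j≠i} (x - xⱼ)/(xᵢ - xⱼ)

L_0(3.6) = (3.6 - 4)/(1 - 4) × (3.6 - 7)/(1 - 7) × (3.6 - 10)/(1 - 10) × (3.6 - 13)/(1 - 13) = 0.042087
L_1(3.6) = (3.6 - 1)/(4 - 1) × (3.6 - 7)/(4 - 7) × (3.6 - 10)/(4 - 10) × (3.6 - 13)/(4 - 13) = 1.094268
L_2(3.6) = (3.6 - 1)/(7 - 1) × (3.6 - 4)/(7 - 4) × (3.6 - 10)/(7 - 10) × (3.6 - 13)/(7 - 13) = -0.193106
L_3(3.6) = (3.6 - 1)/(10 - 1) × (3.6 - 4)/(10 - 4) × (3.6 - 7)/(10 - 7) × (3.6 - 13)/(10 - 13) = 0.068392
L_4(3.6) = (3.6 - 1)/(13 - 1) × (3.6 - 4)/(13 - 4) × (3.6 - 7)/(13 - 7) × (3.6 - 10)/(13 - 10) = -0.011641

P(3.6) = (-6)×L_0(3.6) + 20×L_1(3.6) + (-8)×L_2(3.6) + 24×L_3(3.6) + (-15)×L_4(3.6)
P(3.6) = 24.993712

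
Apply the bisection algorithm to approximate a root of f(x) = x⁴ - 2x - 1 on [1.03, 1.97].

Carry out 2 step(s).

f(x) = x⁴ - 2x - 1
Initial interval: [1.03, 1.97]

Iteration 1:
  c_1 = (1.030000 + 1.970000)/2 = 1.500000
  f(c_1) = f(1.500000) = 1.062500
  f(a) × f(c) < 0, new interval: [1.030000, 1.500000]
Iteration 2:
  c_2 = (1.030000 + 1.500000)/2 = 1.265000
  f(c_2) = f(1.265000) = -0.969280
  f(a) × f(c) ≥ 0, new interval: [1.265000, 1.500000]

After 2 iteration(s), the approximation is c_2 = 1.265000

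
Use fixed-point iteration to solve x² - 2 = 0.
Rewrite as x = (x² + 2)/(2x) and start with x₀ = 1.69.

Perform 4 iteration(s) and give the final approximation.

Equation: x² - 2 = 0
Fixed-point form: x = (x² + 2)/(2x)
x₀ = 1.69

x_1 = g(1.690000) = 1.436716
x_2 = g(1.436716) = 1.414390
x_3 = g(1.414390) = 1.414214
x_4 = g(1.414214) = 1.414214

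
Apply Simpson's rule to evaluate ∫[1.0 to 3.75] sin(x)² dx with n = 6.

f(x) = sin(x)²
a = 1.0, b = 3.75, n = 6
h = (b - a)/n = 0.458333

Simpson's rule: (h/3)[f(x₀) + 4f(x₁) + 2f(x₂) + ... + f(xₙ)]

x_0 = 1.0000, f(x_0) = 0.708073, coefficient = 1
x_1 = 1.4583, f(x_1) = 0.987405, coefficient = 4
x_2 = 1.9167, f(x_2) = 0.885068, coefficient = 2
x_3 = 2.3750, f(x_3) = 0.481199, coefficient = 4
x_4 = 2.8333, f(x_4) = 0.092052, coefficient = 2
x_5 = 3.2917, f(x_5) = 0.022354, coefficient = 4
x_6 = 3.7500, f(x_6) = 0.326682, coefficient = 1

I ≈ (0.458333/3) × 8.952828 = 1.367793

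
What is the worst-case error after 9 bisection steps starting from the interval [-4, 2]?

Bisection error bound: |error| ≤ (b-a)/2^n
|error| ≤ (2 - (-4))/2^9 = 6/2^9
|error| ≤ 0.0117187500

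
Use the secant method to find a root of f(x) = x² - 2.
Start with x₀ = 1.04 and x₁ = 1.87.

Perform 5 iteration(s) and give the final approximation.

f(x) = x² - 2
x₀ = 1.04, x₁ = 1.87

Secant formula: x_{n+1} = x_n - f(x_n)(x_n - x_{n-1})/(f(x_n) - f(x_{n-1}))

Iteration 1:
  f(1.040000) = -0.918400
  f(1.870000) = 1.496900
  x_2 = 1.870000 - 1.496900×(1.870000 - 1.040000)/(1.496900 - (-0.918400))
       = 1.355601
Iteration 2:
  f(1.870000) = 1.496900
  f(1.355601) = -0.162345
  x_3 = 1.355601 - (-0.162345)×(1.355601 - 1.870000)/(-0.162345 - 1.496900)
       = 1.405931
Iteration 3:
  f(1.355601) = -0.162345
  f(1.405931) = -0.023357
  x_4 = 1.405931 - (-0.023357)×(1.405931 - 1.355601)/(-0.023357 - (-0.162345))
       = 1.414389
Iteration 4:
  f(1.405931) = -0.023357
  f(1.414389) = 0.000497
  x_5 = 1.414389 - 0.000497×(1.414389 - 1.405931)/(0.000497 - (-0.023357))
       = 1.414213
Iteration 5:
  f(1.414389) = 0.000497
  f(1.414213) = -0.000001
  x_6 = 1.414213 - (-0.000001)×(1.414213 - 1.414389)/(-0.000001 - 0.000497)
       = 1.414214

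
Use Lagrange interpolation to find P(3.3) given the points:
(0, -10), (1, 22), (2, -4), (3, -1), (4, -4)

Lagrange interpolation formula:
P(x) = Σ yᵢ × Lᵢ(x)
where Lᵢ(x) = Π_{j≠i} (x - xⱼ)/(xᵢ - xⱼ)

L_0(3.3) = (3.3 - 1)/(0 - 1) × (3.3 - 2)/(0 - 2) × (3.3 - 3)/(0 - 3) × (3.3 - 4)/(0 - 4) = -0.026162
L_1(3.3) = (3.3 - 0)/(1 - 0) × (3.3 - 2)/(1 - 2) × (3.3 - 3)/(1 - 3) × (3.3 - 4)/(1 - 4) = 0.150150
L_2(3.3) = (3.3 - 0)/(2 - 0) × (3.3 - 1)/(2 - 1) × (3.3 - 3)/(2 - 3) × (3.3 - 4)/(2 - 4) = -0.398475
L_3(3.3) = (3.3 - 0)/(3 - 0) × (3.3 - 1)/(3 - 1) × (3.3 - 2)/(3 - 2) × (3.3 - 4)/(3 - 4) = 1.151150
L_4(3.3) = (3.3 - 0)/(4 - 0) × (3.3 - 1)/(4 - 1) × (3.3 - 2)/(4 - 2) × (3.3 - 3)/(4 - 3) = 0.123337

P(3.3) = (-10)×L_0(3.3) + 22×L_1(3.3) + (-4)×L_2(3.3) + (-1)×L_3(3.3) + (-4)×L_4(3.3)
P(3.3) = 3.514325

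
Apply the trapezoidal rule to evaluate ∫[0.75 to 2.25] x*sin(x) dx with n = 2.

f(x) = x*sin(x)
a = 0.75, b = 2.25, n = 2
h = (b - a)/n = 0.750000

Trapezoidal rule: (h/2)[f(x₀) + 2f(x₁) + 2f(x₂) + ... + f(xₙ)]

x_0 = 0.7500, f(x_0) = 0.511229, coefficient = 1
x_1 = 1.5000, f(x_1) = 1.496242, coefficient = 2
x_2 = 2.2500, f(x_2) = 1.750665, coefficient = 1

I ≈ (0.750000/2) × 5.254379 = 1.970392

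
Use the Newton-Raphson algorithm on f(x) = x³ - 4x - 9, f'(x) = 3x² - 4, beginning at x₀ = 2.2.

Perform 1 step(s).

f(x) = x³ - 4x - 9
f'(x) = 3x² - 4
x₀ = 2.2

Newton-Raphson formula: x_{n+1} = x_n - f(x_n)/f'(x_n)

Iteration 1:
  f(2.200000) = -7.152000
  f'(2.200000) = 10.520000
  x_1 = 2.200000 - (-7.152000)/10.520000 = 2.879848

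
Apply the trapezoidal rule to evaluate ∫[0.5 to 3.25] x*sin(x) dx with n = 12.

f(x) = x*sin(x)
a = 0.5, b = 3.25, n = 12
h = (b - a)/n = 0.229167

Trapezoidal rule: (h/2)[f(x₀) + 2f(x₁) + 2f(x₂) + ... + f(xₙ)]

x_0 = 0.5000, f(x_0) = 0.239713, coefficient = 1
x_1 = 0.7292, f(x_1) = 0.485806, coefficient = 2
x_2 = 0.9583, f(x_2) = 0.784141, coefficient = 2
x_3 = 1.1875, f(x_3) = 1.101331, coefficient = 2
x_4 = 1.4167, f(x_4) = 1.399873, coefficient = 2
x_5 = 1.6458, f(x_5) = 1.641202, coefficient = 2
x_6 = 1.8750, f(x_6) = 1.788911, coefficient = 2
x_7 = 2.1042, f(x_7) = 1.811894, coefficient = 2
x_8 = 2.3333, f(x_8) = 1.687200, coefficient = 2
x_9 = 2.5625, f(x_9) = 1.402366, coefficient = 2
x_10 = 2.7917, f(x_10) = 0.957062, coefficient = 2
x_11 = 3.0208, f(x_11) = 0.363908, coefficient = 2
x_12 = 3.2500, f(x_12) = -0.351634, coefficient = 1

I ≈ (0.229167/2) × 26.735470 = 3.063439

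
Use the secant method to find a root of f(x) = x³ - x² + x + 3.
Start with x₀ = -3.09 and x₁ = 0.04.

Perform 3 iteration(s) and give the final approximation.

f(x) = x³ - x² + x + 3
x₀ = -3.09, x₁ = 0.04

Secant formula: x_{n+1} = x_n - f(x_n)(x_n - x_{n-1})/(f(x_n) - f(x_{n-1}))

Iteration 1:
  f(-3.090000) = -39.141729
  f(0.040000) = 3.038464
  x_2 = 0.040000 - 3.038464×(0.040000 - (-3.090000))/(3.038464 - (-39.141729))
       = -0.185471
Iteration 2:
  f(0.040000) = 3.038464
  f(-0.185471) = 2.773750
  x_3 = -0.185471 - 2.773750×(-0.185471 - 0.040000)/(2.773750 - 3.038464)
       = -2.548017
Iteration 3:
  f(-0.185471) = 2.773750
  f(-2.548017) = -22.583126
  x_4 = -2.548017 - (-22.583126)×(-2.548017 - (-0.185471))/(-22.583126 - 2.773750)
       = -0.443906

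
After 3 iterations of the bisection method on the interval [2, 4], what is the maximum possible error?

Bisection error bound: |error| ≤ (b-a)/2^n
|error| ≤ (4 - 2)/2^3 = 2/2^3
|error| ≤ 0.2500000000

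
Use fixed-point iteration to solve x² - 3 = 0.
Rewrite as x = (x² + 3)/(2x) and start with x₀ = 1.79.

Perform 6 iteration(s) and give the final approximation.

Equation: x² - 3 = 0
Fixed-point form: x = (x² + 3)/(2x)
x₀ = 1.79

x_1 = g(1.790000) = 1.732989
x_2 = g(1.732989) = 1.732051
x_3 = g(1.732051) = 1.732051
x_4 = g(1.732051) = 1.732051
x_5 = g(1.732051) = 1.732051
x_6 = g(1.732051) = 1.732051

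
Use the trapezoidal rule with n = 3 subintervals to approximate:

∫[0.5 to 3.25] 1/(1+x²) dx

f(x) = 1/(1+x²)
a = 0.5, b = 3.25, n = 3
h = (b - a)/n = 0.916667

Trapezoidal rule: (h/2)[f(x₀) + 2f(x₁) + 2f(x₂) + ... + f(xₙ)]

x_0 = 0.5000, f(x_0) = 0.800000, coefficient = 1
x_1 = 1.4167, f(x_1) = 0.332564, coefficient = 2
x_2 = 2.3333, f(x_2) = 0.155172, coefficient = 2
x_3 = 3.2500, f(x_3) = 0.086486, coefficient = 1

I ≈ (0.916667/2) × 1.861958 = 0.853398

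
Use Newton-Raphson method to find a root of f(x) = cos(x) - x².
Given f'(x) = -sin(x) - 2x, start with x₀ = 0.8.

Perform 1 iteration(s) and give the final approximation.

f(x) = cos(x) - x²
f'(x) = -sin(x) - 2x
x₀ = 0.8

Newton-Raphson formula: x_{n+1} = x_n - f(x_n)/f'(x_n)

Iteration 1:
  f(0.800000) = 0.056707
  f'(0.800000) = -2.317356
  x_1 = 0.800000 - 0.056707/(-2.317356) = 0.824470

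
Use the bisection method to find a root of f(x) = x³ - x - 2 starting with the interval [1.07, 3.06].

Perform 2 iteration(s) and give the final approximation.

f(x) = x³ - x - 2
Initial interval: [1.07, 3.06]

Iteration 1:
  c_1 = (1.070000 + 3.060000)/2 = 2.065000
  f(c_1) = f(2.065000) = 4.740625
  f(a) × f(c) < 0, new interval: [1.070000, 2.065000]
Iteration 2:
  c_2 = (1.070000 + 2.065000)/2 = 1.567500
  f(c_2) = f(1.567500) = 0.283936
  f(a) × f(c) < 0, new interval: [1.070000, 1.567500]

After 2 iteration(s), the approximation is c_2 = 1.567500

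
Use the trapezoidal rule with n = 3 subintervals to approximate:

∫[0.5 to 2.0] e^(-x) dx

f(x) = e^(-x)
a = 0.5, b = 2.0, n = 3
h = (b - a)/n = 0.500000

Trapezoidal rule: (h/2)[f(x₀) + 2f(x₁) + 2f(x₂) + ... + f(xₙ)]

x_0 = 0.5000, f(x_0) = 0.606531, coefficient = 1
x_1 = 1.0000, f(x_1) = 0.367879, coefficient = 2
x_2 = 1.5000, f(x_2) = 0.223130, coefficient = 2
x_3 = 2.0000, f(x_3) = 0.135335, coefficient = 1

I ≈ (0.500000/2) × 1.923885 = 0.480971
Exact value: 0.471195
Error: 0.009776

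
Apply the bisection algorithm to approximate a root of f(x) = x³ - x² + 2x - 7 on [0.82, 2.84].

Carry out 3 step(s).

f(x) = x³ - x² + 2x - 7
Initial interval: [0.82, 2.84]

Iteration 1:
  c_1 = (0.820000 + 2.840000)/2 = 1.830000
  f(c_1) = f(1.830000) = -0.560413
  f(a) × f(c) ≥ 0, new interval: [1.830000, 2.840000]
Iteration 2:
  c_2 = (1.830000 + 2.840000)/2 = 2.335000
  f(c_2) = f(2.335000) = 4.948720
  f(a) × f(c) < 0, new interval: [1.830000, 2.335000]
Iteration 3:
  c_3 = (1.830000 + 2.335000)/2 = 2.082500
  f(c_3) = f(2.082500) = 1.859593
  f(a) × f(c) < 0, new interval: [1.830000, 2.082500]

After 3 iteration(s), the approximation is c_3 = 2.082500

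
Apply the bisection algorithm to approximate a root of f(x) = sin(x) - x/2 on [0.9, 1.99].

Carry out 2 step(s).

f(x) = sin(x) - x/2
Initial interval: [0.9, 1.99]

Iteration 1:
  c_1 = (0.900000 + 1.990000)/2 = 1.445000
  f(c_1) = f(1.445000) = 0.269598
  f(a) × f(c) ≥ 0, new interval: [1.445000, 1.990000]
Iteration 2:
  c_2 = (1.445000 + 1.990000)/2 = 1.717500
  f(c_2) = f(1.717500) = 0.130508
  f(a) × f(c) ≥ 0, new interval: [1.717500, 1.990000]

After 2 iteration(s), the approximation is c_2 = 1.717500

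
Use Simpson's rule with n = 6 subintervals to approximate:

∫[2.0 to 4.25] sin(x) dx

f(x) = sin(x)
a = 2.0, b = 4.25, n = 6
h = (b - a)/n = 0.375000

Simpson's rule: (h/3)[f(x₀) + 4f(x₁) + 2f(x₂) + ... + f(xₙ)]

x_0 = 2.0000, f(x_0) = 0.909297, coefficient = 1
x_1 = 2.3750, f(x_1) = 0.693685, coefficient = 4
x_2 = 2.7500, f(x_2) = 0.381661, coefficient = 2
x_3 = 3.1250, f(x_3) = 0.016592, coefficient = 4
x_4 = 3.5000, f(x_4) = -0.350783, coefficient = 2
x_5 = 3.8750, f(x_5) = -0.669405, coefficient = 4
x_6 = 4.2500, f(x_6) = -0.894989, coefficient = 1

I ≈ (0.375000/3) × 0.239552 = 0.029944
Exact value: 0.029941
Error: 0.000003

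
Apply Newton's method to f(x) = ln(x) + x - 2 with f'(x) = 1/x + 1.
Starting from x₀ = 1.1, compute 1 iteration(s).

f(x) = ln(x) + x - 2
f'(x) = 1/x + 1
x₀ = 1.1

Newton-Raphson formula: x_{n+1} = x_n - f(x_n)/f'(x_n)

Iteration 1:
  f(1.100000) = -0.804690
  f'(1.100000) = 1.909091
  x_1 = 1.100000 - (-0.804690)/1.909091 = 1.521504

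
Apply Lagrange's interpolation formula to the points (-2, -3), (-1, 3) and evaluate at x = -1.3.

Lagrange interpolation formula:
P(x) = Σ yᵢ × Lᵢ(x)
where Lᵢ(x) = Π_{j≠i} (x - xⱼ)/(xᵢ - xⱼ)

L_0(-1.3) = (-1.3 - (-1))/(-2 - (-1)) = 0.300000
L_1(-1.3) = (-1.3 - (-2))/(-1 - (-2)) = 0.700000

P(-1.3) = (-3)×L_0(-1.3) + 3×L_1(-1.3)
P(-1.3) = 1.200000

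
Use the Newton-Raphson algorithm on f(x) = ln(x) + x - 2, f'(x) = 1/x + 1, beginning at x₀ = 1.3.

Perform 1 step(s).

f(x) = ln(x) + x - 2
f'(x) = 1/x + 1
x₀ = 1.3

Newton-Raphson formula: x_{n+1} = x_n - f(x_n)/f'(x_n)

Iteration 1:
  f(1.300000) = -0.437636
  f'(1.300000) = 1.769231
  x_1 = 1.300000 - (-0.437636)/1.769231 = 1.547359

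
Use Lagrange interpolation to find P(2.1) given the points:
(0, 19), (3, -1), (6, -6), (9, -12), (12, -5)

Lagrange interpolation formula:
P(x) = Σ yᵢ × Lᵢ(x)
where Lᵢ(x) = Π_{j≠i} (x - xⱼ)/(xᵢ - xⱼ)

L_0(2.1) = (2.1 - 3)/(0 - 3) × (2.1 - 6)/(0 - 6) × (2.1 - 9)/(0 - 9) × (2.1 - 12)/(0 - 12) = 0.123338
L_1(2.1) = (2.1 - 0)/(3 - 0) × (2.1 - 6)/(3 - 6) × (2.1 - 9)/(3 - 9) × (2.1 - 12)/(3 - 12) = 1.151150
L_2(2.1) = (2.1 - 0)/(6 - 0) × (2.1 - 3)/(6 - 3) × (2.1 - 9)/(6 - 9) × (2.1 - 12)/(6 - 12) = -0.398475
L_3(2.1) = (2.1 - 0)/(9 - 0) × (2.1 - 3)/(9 - 3) × (2.1 - 6)/(9 - 6) × (2.1 - 12)/(9 - 12) = 0.150150
L_4(2.1) = (2.1 - 0)/(12 - 0) × (2.1 - 3)/(12 - 3) × (2.1 - 6)/(12 - 6) × (2.1 - 9)/(12 - 9) = -0.026163

P(2.1) = 19×L_0(2.1) + (-1)×L_1(2.1) + (-6)×L_2(2.1) + (-12)×L_3(2.1) + (-5)×L_4(2.1)
P(2.1) = 1.912125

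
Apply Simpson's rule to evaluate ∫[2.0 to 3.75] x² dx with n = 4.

f(x) = x²
a = 2.0, b = 3.75, n = 4
h = (b - a)/n = 0.437500

Simpson's rule: (h/3)[f(x₀) + 4f(x₁) + 2f(x₂) + ... + f(xₙ)]

x_0 = 2.0000, f(x_0) = 4.000000, coefficient = 1
x_1 = 2.4375, f(x_1) = 5.941406, coefficient = 4
x_2 = 2.8750, f(x_2) = 8.265625, coefficient = 2
x_3 = 3.3125, f(x_3) = 10.972656, coefficient = 4
x_4 = 3.7500, f(x_4) = 14.062500, coefficient = 1

I ≈ (0.437500/3) × 102.250000 = 14.911458
Exact value: 14.911458
Error: 0.000000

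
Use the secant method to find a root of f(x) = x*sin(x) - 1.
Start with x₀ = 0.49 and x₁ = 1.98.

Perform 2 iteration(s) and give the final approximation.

f(x) = x*sin(x) - 1
x₀ = 0.49, x₁ = 1.98

Secant formula: x_{n+1} = x_n - f(x_n)(x_n - x_{n-1})/(f(x_n) - f(x_{n-1}))

Iteration 1:
  f(0.490000) = -0.769393
  f(1.980000) = 0.816527
  x_2 = 1.980000 - 0.816527×(1.980000 - 0.490000)/(0.816527 - (-0.769393))
       = 1.212858
Iteration 2:
  f(1.980000) = 0.816527
  f(1.212858) = 0.135989
  x_3 = 1.212858 - 0.135989×(1.212858 - 1.980000)/(0.135989 - 0.816527)
       = 1.059564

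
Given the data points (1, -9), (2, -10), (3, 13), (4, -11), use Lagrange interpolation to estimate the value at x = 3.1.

Lagrange interpolation formula:
P(x) = Σ yᵢ × Lᵢ(x)
where Lᵢ(x) = Π_{j≠i} (x - xⱼ)/(xᵢ - xⱼ)

L_0(3.1) = (3.1 - 2)/(1 - 2) × (3.1 - 3)/(1 - 3) × (3.1 - 4)/(1 - 4) = 0.016500
L_1(3.1) = (3.1 - 1)/(2 - 1) × (3.1 - 3)/(2 - 3) × (3.1 - 4)/(2 - 4) = -0.094500
L_2(3.1) = (3.1 - 1)/(3 - 1) × (3.1 - 2)/(3 - 2) × (3.1 - 4)/(3 - 4) = 1.039500
L_3(3.1) = (3.1 - 1)/(4 - 1) × (3.1 - 2)/(4 - 2) × (3.1 - 3)/(4 - 3) = 0.038500

P(3.1) = (-9)×L_0(3.1) + (-10)×L_1(3.1) + 13×L_2(3.1) + (-11)×L_3(3.1)
P(3.1) = 13.886500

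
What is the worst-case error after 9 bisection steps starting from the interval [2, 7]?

Bisection error bound: |error| ≤ (b-a)/2^n
|error| ≤ (7 - 2)/2^9 = 5/2^9
|error| ≤ 0.0097656250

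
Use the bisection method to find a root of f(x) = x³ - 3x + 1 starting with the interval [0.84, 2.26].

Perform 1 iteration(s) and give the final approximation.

f(x) = x³ - 3x + 1
Initial interval: [0.84, 2.26]

Iteration 1:
  c_1 = (0.840000 + 2.260000)/2 = 1.550000
  f(c_1) = f(1.550000) = 0.073875
  f(a) × f(c) < 0, new interval: [0.840000, 1.550000]

After 1 iteration(s), the approximation is c_1 = 1.550000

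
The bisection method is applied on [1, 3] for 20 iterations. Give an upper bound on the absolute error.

Bisection error bound: |error| ≤ (b-a)/2^n
|error| ≤ (3 - 1)/2^20 = 2/2^20
|error| ≤ 0.0000019073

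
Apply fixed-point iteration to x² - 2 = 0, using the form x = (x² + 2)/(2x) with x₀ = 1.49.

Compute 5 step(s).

Equation: x² - 2 = 0
Fixed-point form: x = (x² + 2)/(2x)
x₀ = 1.49

x_1 = g(1.490000) = 1.416141
x_2 = g(1.416141) = 1.414215
x_3 = g(1.414215) = 1.414214
x_4 = g(1.414214) = 1.414214
x_5 = g(1.414214) = 1.414214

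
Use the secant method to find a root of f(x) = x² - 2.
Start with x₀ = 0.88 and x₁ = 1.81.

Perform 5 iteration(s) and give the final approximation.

f(x) = x² - 2
x₀ = 0.88, x₁ = 1.81

Secant formula: x_{n+1} = x_n - f(x_n)(x_n - x_{n-1})/(f(x_n) - f(x_{n-1}))

Iteration 1:
  f(0.880000) = -1.225600
  f(1.810000) = 1.276100
  x_2 = 1.810000 - 1.276100×(1.810000 - 0.880000)/(1.276100 - (-1.225600))
       = 1.335613
Iteration 2:
  f(1.810000) = 1.276100
  f(1.335613) = -0.216137
  x_3 = 1.335613 - (-0.216137)×(1.335613 - 1.810000)/(-0.216137 - 1.276100)
       = 1.404324
Iteration 3:
  f(1.335613) = -0.216137
  f(1.404324) = -0.027874
  x_4 = 1.404324 - (-0.027874)×(1.404324 - 1.335613)/(-0.027874 - (-0.216137))
       = 1.414497
Iteration 4:
  f(1.404324) = -0.027874
  f(1.414497) = 0.000803
  x_5 = 1.414497 - 0.000803×(1.414497 - 1.404324)/(0.000803 - (-0.027874))
       = 1.414213
Iteration 5:
  f(1.414497) = 0.000803
  f(1.414213) = -0.000003
  x_6 = 1.414213 - (-0.000003)×(1.414213 - 1.414497)/(-0.000003 - 0.000803)
       = 1.414214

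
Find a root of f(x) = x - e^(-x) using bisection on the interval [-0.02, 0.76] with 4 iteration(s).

f(x) = x - e^(-x)
Initial interval: [-0.02, 0.76]

Iteration 1:
  c_1 = (-0.020000 + 0.760000)/2 = 0.370000
  f(c_1) = f(0.370000) = -0.320734
  f(a) × f(c) ≥ 0, new interval: [0.370000, 0.760000]
Iteration 2:
  c_2 = (0.370000 + 0.760000)/2 = 0.565000
  f(c_2) = f(0.565000) = -0.003360
  f(a) × f(c) ≥ 0, new interval: [0.565000, 0.760000]
Iteration 3:
  c_3 = (0.565000 + 0.760000)/2 = 0.662500
  f(c_3) = f(0.662500) = 0.146939
  f(a) × f(c) < 0, new interval: [0.565000, 0.662500]
Iteration 4:
  c_4 = (0.565000 + 0.662500)/2 = 0.613750
  f(c_4) = f(0.613750) = 0.072433
  f(a) × f(c) < 0, new interval: [0.565000, 0.613750]

After 4 iteration(s), the approximation is c_4 = 0.613750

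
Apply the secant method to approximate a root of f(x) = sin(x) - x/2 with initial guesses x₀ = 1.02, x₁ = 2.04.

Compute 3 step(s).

f(x) = sin(x) - x/2
x₀ = 1.02, x₁ = 2.04

Secant formula: x_{n+1} = x_n - f(x_n)(x_n - x_{n-1})/(f(x_n) - f(x_{n-1}))

Iteration 1:
  f(1.020000) = 0.342108
  f(2.040000) = -0.128071
  x_2 = 2.040000 - (-0.128071)×(2.040000 - 1.020000)/(-0.128071 - 0.342108)
       = 1.762164
Iteration 2:
  f(2.040000) = -0.128071
  f(1.762164) = 0.100663
  x_3 = 1.762164 - 0.100663×(1.762164 - 2.040000)/(0.100663 - (-0.128071))
       = 1.884436
Iteration 3:
  f(1.762164) = 0.100663
  f(1.884436) = 0.008999
  x_4 = 1.884436 - 0.008999×(1.884436 - 1.762164)/(0.008999 - 0.100663)
       = 1.896440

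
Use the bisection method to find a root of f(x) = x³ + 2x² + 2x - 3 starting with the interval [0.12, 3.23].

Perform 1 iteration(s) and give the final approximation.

f(x) = x³ + 2x² + 2x - 3
Initial interval: [0.12, 3.23]

Iteration 1:
  c_1 = (0.120000 + 3.230000)/2 = 1.675000
  f(c_1) = f(1.675000) = 10.660672
  f(a) × f(c) < 0, new interval: [0.120000, 1.675000]

After 1 iteration(s), the approximation is c_1 = 1.675000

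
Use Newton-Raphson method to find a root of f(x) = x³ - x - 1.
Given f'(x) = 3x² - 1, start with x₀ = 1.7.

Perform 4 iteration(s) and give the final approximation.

f(x) = x³ - x - 1
f'(x) = 3x² - 1
x₀ = 1.7

Newton-Raphson formula: x_{n+1} = x_n - f(x_n)/f'(x_n)

Iteration 1:
  f(1.700000) = 2.213000
  f'(1.700000) = 7.670000
  x_1 = 1.700000 - 2.213000/7.670000 = 1.411473
Iteration 2:
  f(1.411473) = 0.400544
  f'(1.411473) = 4.976770
  x_2 = 1.411473 - 0.400544/4.976770 = 1.330991
Iteration 3:
  f(1.330991) = 0.026907
  f'(1.330991) = 4.314608
  x_3 = 1.330991 - 0.026907/4.314608 = 1.324754
Iteration 4:
  f(1.324754) = 0.000155
  f'(1.324754) = 4.264922
  x_4 = 1.324754 - 0.000155/4.264922 = 1.324718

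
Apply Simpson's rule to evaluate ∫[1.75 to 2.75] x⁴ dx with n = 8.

f(x) = x⁴
a = 1.75, b = 2.75, n = 8
h = (b - a)/n = 0.125000

Simpson's rule: (h/3)[f(x₀) + 4f(x₁) + 2f(x₂) + ... + f(xₙ)]

x_0 = 1.7500, f(x_0) = 9.378906, coefficient = 1
x_1 = 1.8750, f(x_1) = 12.359619, coefficient = 4
x_2 = 2.0000, f(x_2) = 16.000000, coefficient = 2
x_3 = 2.1250, f(x_3) = 20.390869, coefficient = 4
x_4 = 2.2500, f(x_4) = 25.628906, coefficient = 2
x_5 = 2.3750, f(x_5) = 31.816650, coefficient = 4
x_6 = 2.5000, f(x_6) = 39.062500, coefficient = 2
x_7 = 2.6250, f(x_7) = 47.480713, coefficient = 4
x_8 = 2.7500, f(x_8) = 57.191406, coefficient = 1

I ≈ (0.125000/3) × 676.144531 = 28.172689
Exact value: 28.172656
Error: 0.000033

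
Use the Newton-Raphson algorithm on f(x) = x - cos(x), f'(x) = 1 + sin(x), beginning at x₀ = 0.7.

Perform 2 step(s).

f(x) = x - cos(x)
f'(x) = 1 + sin(x)
x₀ = 0.7

Newton-Raphson formula: x_{n+1} = x_n - f(x_n)/f'(x_n)

Iteration 1:
  f(0.700000) = -0.064842
  f'(0.700000) = 1.644218
  x_1 = 0.700000 - (-0.064842)/1.644218 = 0.739436
Iteration 2:
  f(0.739436) = 0.000588
  f'(0.739436) = 1.673872
  x_2 = 0.739436 - 0.000588/1.673872 = 0.739085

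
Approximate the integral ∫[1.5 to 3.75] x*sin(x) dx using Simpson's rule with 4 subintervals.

f(x) = x*sin(x)
a = 1.5, b = 3.75, n = 4
h = (b - a)/n = 0.562500

Simpson's rule: (h/3)[f(x₀) + 4f(x₁) + 2f(x₂) + ... + f(xₙ)]

x_0 = 1.5000, f(x_0) = 1.496242, coefficient = 1
x_1 = 2.0625, f(x_1) = 1.818155, coefficient = 4
x_2 = 2.6250, f(x_2) = 1.296541, coefficient = 2
x_3 = 3.1875, f(x_3) = -0.146278, coefficient = 4
x_4 = 3.7500, f(x_4) = -2.143355, coefficient = 1

I ≈ (0.562500/3) × 8.633477 = 1.618777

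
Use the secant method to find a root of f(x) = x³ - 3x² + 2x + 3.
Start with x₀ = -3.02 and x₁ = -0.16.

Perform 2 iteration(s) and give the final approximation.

f(x) = x³ - 3x² + 2x + 3
x₀ = -3.02, x₁ = -0.16

Secant formula: x_{n+1} = x_n - f(x_n)(x_n - x_{n-1})/(f(x_n) - f(x_{n-1}))

Iteration 1:
  f(-3.020000) = -57.944808
  f(-0.160000) = 2.599104
  x_2 = -0.160000 - 2.599104×(-0.160000 - (-3.020000))/(2.599104 - (-57.944808))
       = -0.282778
Iteration 2:
  f(-0.160000) = 2.599104
  f(-0.282778) = 2.171943
  x_3 = -0.282778 - 2.171943×(-0.282778 - (-0.160000))/(2.171943 - 2.599104)
       = -0.907053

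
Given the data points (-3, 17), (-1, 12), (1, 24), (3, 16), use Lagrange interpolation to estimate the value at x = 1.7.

Lagrange interpolation formula:
P(x) = Σ yᵢ × Lᵢ(x)
where Lᵢ(x) = Π_{j≠i} (x - xⱼ)/(xᵢ - xⱼ)

L_0(1.7) = (1.7 - (-1))/(-3 - (-1)) × (1.7 - 1)/(-3 - 1) × (1.7 - 3)/(-3 - 3) = 0.051187
L_1(1.7) = (1.7 - (-3))/(-1 - (-3)) × (1.7 - 1)/(-1 - 1) × (1.7 - 3)/(-1 - 3) = -0.267313
L_2(1.7) = (1.7 - (-3))/(1 - (-3)) × (1.7 - (-1))/(1 - (-1)) × (1.7 - 3)/(1 - 3) = 1.031063
L_3(1.7) = (1.7 - (-3))/(3 - (-3)) × (1.7 - (-1))/(3 - (-1)) × (1.7 - 1)/(3 - 1) = 0.185063

P(1.7) = 17×L_0(1.7) + 12×L_1(1.7) + 24×L_2(1.7) + 16×L_3(1.7)
P(1.7) = 25.368938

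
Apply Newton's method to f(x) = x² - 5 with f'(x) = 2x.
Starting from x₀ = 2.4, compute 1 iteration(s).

f(x) = x² - 5
f'(x) = 2x
x₀ = 2.4

Newton-Raphson formula: x_{n+1} = x_n - f(x_n)/f'(x_n)

Iteration 1:
  f(2.400000) = 0.760000
  f'(2.400000) = 4.800000
  x_1 = 2.400000 - 0.760000/4.800000 = 2.241667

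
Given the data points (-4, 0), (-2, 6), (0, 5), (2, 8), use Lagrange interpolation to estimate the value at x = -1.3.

Lagrange interpolation formula:
P(x) = Σ yᵢ × Lᵢ(x)
where Lᵢ(x) = Π_{j≠i} (x - xⱼ)/(xᵢ - xⱼ)

L_0(-1.3) = (-1.3 - (-2))/(-4 - (-2)) × (-1.3 - 0)/(-4 - 0) × (-1.3 - 2)/(-4 - 2) = -0.062562
L_1(-1.3) = (-1.3 - (-4))/(-2 - (-4)) × (-1.3 - 0)/(-2 - 0) × (-1.3 - 2)/(-2 - 2) = 0.723938
L_2(-1.3) = (-1.3 - (-4))/(0 - (-4)) × (-1.3 - (-2))/(0 - (-2)) × (-1.3 - 2)/(0 - 2) = 0.389812
L_3(-1.3) = (-1.3 - (-4))/(2 - (-4)) × (-1.3 - (-2))/(2 - (-2)) × (-1.3 - 0)/(2 - 0) = -0.051188

P(-1.3) = 0×L_0(-1.3) + 6×L_1(-1.3) + 5×L_2(-1.3) + 8×L_3(-1.3)
P(-1.3) = 5.883187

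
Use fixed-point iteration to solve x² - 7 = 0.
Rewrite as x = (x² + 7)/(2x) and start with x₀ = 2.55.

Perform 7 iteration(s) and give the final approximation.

Equation: x² - 7 = 0
Fixed-point form: x = (x² + 7)/(2x)
x₀ = 2.55

x_1 = g(2.550000) = 2.647549
x_2 = g(2.647549) = 2.645752
x_3 = g(2.645752) = 2.645751
x_4 = g(2.645751) = 2.645751
x_5 = g(2.645751) = 2.645751
x_6 = g(2.645751) = 2.645751
x_7 = g(2.645751) = 2.645751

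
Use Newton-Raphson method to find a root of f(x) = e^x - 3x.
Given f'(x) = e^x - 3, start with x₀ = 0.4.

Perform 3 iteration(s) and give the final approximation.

f(x) = e^x - 3x
f'(x) = e^x - 3
x₀ = 0.4

Newton-Raphson formula: x_{n+1} = x_n - f(x_n)/f'(x_n)

Iteration 1:
  f(0.400000) = 0.291825
  f'(0.400000) = -1.508175
  x_1 = 0.400000 - 0.291825/(-1.508175) = 0.593495
Iteration 2:
  f(0.593495) = 0.029819
  f'(0.593495) = -1.189695
  x_2 = 0.593495 - 0.029819/(-1.189695) = 0.618560
Iteration 3:
  f(0.618560) = 0.000573
  f'(0.618560) = -1.143747
  x_3 = 0.618560 - 0.000573/(-1.143747) = 0.619061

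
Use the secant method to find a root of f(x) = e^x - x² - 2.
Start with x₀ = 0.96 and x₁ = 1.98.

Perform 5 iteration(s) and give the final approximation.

f(x) = e^x - x² - 2
x₀ = 0.96, x₁ = 1.98

Secant formula: x_{n+1} = x_n - f(x_n)(x_n - x_{n-1})/(f(x_n) - f(x_{n-1}))

Iteration 1:
  f(0.960000) = -0.309904
  f(1.980000) = 1.322343
  x_2 = 1.980000 - 1.322343×(1.980000 - 0.960000)/(1.322343 - (-0.309904))
       = 1.153660
Iteration 2:
  f(1.980000) = 1.322343
  f(1.153660) = -0.161158
  x_3 = 1.153660 - (-0.161158)×(1.153660 - 1.980000)/(-0.161158 - 1.322343)
       = 1.243429
Iteration 3:
  f(1.153660) = -0.161158
  f(1.243429) = -0.078633
  x_4 = 1.243429 - (-0.078633)×(1.243429 - 1.153660)/(-0.078633 - (-0.161158))
       = 1.328963
Iteration 4:
  f(1.243429) = -0.078633
  f(1.328963) = 0.010982
  x_5 = 1.328963 - 0.010982×(1.328963 - 1.243429)/(0.010982 - (-0.078633))
       = 1.318481
Iteration 5:
  f(1.328963) = 0.010982
  f(1.318481) = -0.000652
  x_6 = 1.318481 - (-0.000652)×(1.318481 - 1.328963)/(-0.000652 - 0.010982)
       = 1.319069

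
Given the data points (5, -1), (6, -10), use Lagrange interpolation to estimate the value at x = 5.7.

Lagrange interpolation formula:
P(x) = Σ yᵢ × Lᵢ(x)
where Lᵢ(x) = Π_{j≠i} (x - xⱼ)/(xᵢ - xⱼ)

L_0(5.7) = (5.7 - 6)/(5 - 6) = 0.300000
L_1(5.7) = (5.7 - 5)/(6 - 5) = 0.700000

P(5.7) = (-1)×L_0(5.7) + (-10)×L_1(5.7)
P(5.7) = -7.300000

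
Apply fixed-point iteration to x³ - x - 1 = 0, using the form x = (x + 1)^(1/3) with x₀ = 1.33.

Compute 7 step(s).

Equation: x³ - x - 1 = 0
Fixed-point form: x = (x + 1)^(1/3)
x₀ = 1.33

x_1 = g(1.330000) = 1.325721
x_2 = g(1.325721) = 1.324908
x_3 = g(1.324908) = 1.324754
x_4 = g(1.324754) = 1.324725
x_5 = g(1.324725) = 1.324719
x_6 = g(1.324719) = 1.324718
x_7 = g(1.324718) = 1.324718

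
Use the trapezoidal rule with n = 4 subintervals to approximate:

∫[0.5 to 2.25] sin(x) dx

f(x) = sin(x)
a = 0.5, b = 2.25, n = 4
h = (b - a)/n = 0.437500

Trapezoidal rule: (h/2)[f(x₀) + 2f(x₁) + 2f(x₂) + ... + f(xₙ)]

x_0 = 0.5000, f(x_0) = 0.479426, coefficient = 1
x_1 = 0.9375, f(x_1) = 0.806081, coefficient = 2
x_2 = 1.3750, f(x_2) = 0.980893, coefficient = 2
x_3 = 1.8125, f(x_3) = 0.970932, coefficient = 2
x_4 = 2.2500, f(x_4) = 0.778073, coefficient = 1

I ≈ (0.437500/2) × 6.773310 = 1.481662
Exact value: 1.505756
Error: 0.024095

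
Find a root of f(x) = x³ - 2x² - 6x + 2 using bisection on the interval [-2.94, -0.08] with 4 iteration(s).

f(x) = x³ - 2x² - 6x + 2
Initial interval: [-2.94, -0.08]

Iteration 1:
  c_1 = (-2.940000 + (-0.080000))/2 = -1.510000
  f(c_1) = f(-1.510000) = 3.056849
  f(a) × f(c) < 0, new interval: [-2.940000, -1.510000]
Iteration 2:
  c_2 = (-2.940000 + (-1.510000))/2 = -2.225000
  f(c_2) = f(-2.225000) = -5.566391
  f(a) × f(c) ≥ 0, new interval: [-2.225000, -1.510000]
Iteration 3:
  c_3 = (-2.225000 + (-1.510000))/2 = -1.867500
  f(c_3) = f(-1.867500) = -0.283124
  f(a) × f(c) ≥ 0, new interval: [-1.867500, -1.510000]
Iteration 4:
  c_4 = (-1.867500 + (-1.510000))/2 = -1.688750
  f(c_4) = f(-1.688750) = 1.612640
  f(a) × f(c) < 0, new interval: [-1.867500, -1.688750]

After 4 iteration(s), the approximation is c_4 = -1.688750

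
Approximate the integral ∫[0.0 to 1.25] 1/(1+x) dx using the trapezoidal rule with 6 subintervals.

f(x) = 1/(1+x)
a = 0.0, b = 1.25, n = 6
h = (b - a)/n = 0.208333

Trapezoidal rule: (h/2)[f(x₀) + 2f(x₁) + 2f(x₂) + ... + f(xₙ)]

x_0 = 0.0000, f(x_0) = 1.000000, coefficient = 1
x_1 = 0.2083, f(x_1) = 0.827586, coefficient = 2
x_2 = 0.4167, f(x_2) = 0.705882, coefficient = 2
x_3 = 0.6250, f(x_3) = 0.615385, coefficient = 2
x_4 = 0.8333, f(x_4) = 0.545455, coefficient = 2
x_5 = 1.0417, f(x_5) = 0.489796, coefficient = 2
x_6 = 1.2500, f(x_6) = 0.444444, coefficient = 1

I ≈ (0.208333/2) × 7.812652 = 0.813818
Exact value: 0.810930
Error: 0.002888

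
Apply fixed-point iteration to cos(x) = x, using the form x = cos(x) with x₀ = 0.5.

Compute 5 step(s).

Equation: cos(x) = x
Fixed-point form: x = cos(x)
x₀ = 0.5

x_1 = g(0.500000) = 0.877583
x_2 = g(0.877583) = 0.639012
x_3 = g(0.639012) = 0.802685
x_4 = g(0.802685) = 0.694778
x_5 = g(0.694778) = 0.768196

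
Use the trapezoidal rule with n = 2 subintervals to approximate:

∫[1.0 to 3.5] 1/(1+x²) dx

f(x) = 1/(1+x²)
a = 1.0, b = 3.5, n = 2
h = (b - a)/n = 1.250000

Trapezoidal rule: (h/2)[f(x₀) + 2f(x₁) + 2f(x₂) + ... + f(xₙ)]

x_0 = 1.0000, f(x_0) = 0.500000, coefficient = 1
x_1 = 2.2500, f(x_1) = 0.164948, coefficient = 2
x_2 = 3.5000, f(x_2) = 0.075472, coefficient = 1

I ≈ (1.250000/2) × 0.905369 = 0.565855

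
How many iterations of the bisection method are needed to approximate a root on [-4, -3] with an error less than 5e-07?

We need (b-a)/2^n ≤ 5e-07
(-3 - (-4))/2^n ≤ 5e-07
1/2^n ≤ 5e-07
2^n ≥ 2000000
n ≥ log₂(2000000) = 20.93
n ≥ 21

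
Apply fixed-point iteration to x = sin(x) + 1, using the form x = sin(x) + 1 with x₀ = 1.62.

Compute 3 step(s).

Equation: x = sin(x) + 1
Fixed-point form: x = sin(x) + 1
x₀ = 1.62

x_1 = g(1.620000) = 1.998790
x_2 = g(1.998790) = 1.909800
x_3 = g(1.909800) = 1.943086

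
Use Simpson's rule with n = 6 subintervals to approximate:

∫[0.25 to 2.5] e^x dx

f(x) = e^x
a = 0.25, b = 2.5, n = 6
h = (b - a)/n = 0.375000

Simpson's rule: (h/3)[f(x₀) + 4f(x₁) + 2f(x₂) + ... + f(xₙ)]

x_0 = 0.2500, f(x_0) = 1.284025, coefficient = 1
x_1 = 0.6250, f(x_1) = 1.868246, coefficient = 4
x_2 = 1.0000, f(x_2) = 2.718282, coefficient = 2
x_3 = 1.3750, f(x_3) = 3.955077, coefficient = 4
x_4 = 1.7500, f(x_4) = 5.754603, coefficient = 2
x_5 = 2.1250, f(x_5) = 8.372897, coefficient = 4
x_6 = 2.5000, f(x_6) = 12.182494, coefficient = 1

I ≈ (0.375000/3) × 87.197169 = 10.899646
Exact value: 10.898469
Error: 0.001178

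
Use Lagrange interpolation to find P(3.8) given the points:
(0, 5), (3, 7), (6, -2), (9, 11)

Lagrange interpolation formula:
P(x) = Σ yᵢ × Lᵢ(x)
where Lᵢ(x) = Π_{j≠i} (x - xⱼ)/(xᵢ - xⱼ)

L_0(3.8) = (3.8 - 3)/(0 - 3) × (3.8 - 6)/(0 - 6) × (3.8 - 9)/(0 - 9) = -0.056494
L_1(3.8) = (3.8 - 0)/(3 - 0) × (3.8 - 6)/(3 - 6) × (3.8 - 9)/(3 - 9) = 0.805037
L_2(3.8) = (3.8 - 0)/(6 - 0) × (3.8 - 3)/(6 - 3) × (3.8 - 9)/(6 - 9) = 0.292741
L_3(3.8) = (3.8 - 0)/(9 - 0) × (3.8 - 3)/(9 - 3) × (3.8 - 6)/(9 - 6) = -0.041284

P(3.8) = 5×L_0(3.8) + 7×L_1(3.8) + (-2)×L_2(3.8) + 11×L_3(3.8)
P(3.8) = 4.313185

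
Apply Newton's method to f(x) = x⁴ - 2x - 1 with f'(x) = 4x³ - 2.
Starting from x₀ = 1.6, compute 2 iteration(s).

f(x) = x⁴ - 2x - 1
f'(x) = 4x³ - 2
x₀ = 1.6

Newton-Raphson formula: x_{n+1} = x_n - f(x_n)/f'(x_n)

Iteration 1:
  f(1.600000) = 2.353600
  f'(1.600000) = 14.384000
  x_1 = 1.600000 - 2.353600/14.384000 = 1.436374
Iteration 2:
  f(1.436374) = 0.383921
  f'(1.436374) = 9.853930
  x_2 = 1.436374 - 0.383921/9.853930 = 1.397413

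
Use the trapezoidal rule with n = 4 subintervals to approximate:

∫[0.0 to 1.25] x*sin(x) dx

f(x) = x*sin(x)
a = 0.0, b = 1.25, n = 4
h = (b - a)/n = 0.312500

Trapezoidal rule: (h/2)[f(x₀) + 2f(x₁) + 2f(x₂) + ... + f(xₙ)]

x_0 = 0.0000, f(x_0) = 0.000000, coefficient = 1
x_1 = 0.3125, f(x_1) = 0.096075, coefficient = 2
x_2 = 0.6250, f(x_2) = 0.365686, coefficient = 2
x_3 = 0.9375, f(x_3) = 0.755701, coefficient = 2
x_4 = 1.2500, f(x_4) = 1.186231, coefficient = 1

I ≈ (0.312500/2) × 3.621154 = 0.565805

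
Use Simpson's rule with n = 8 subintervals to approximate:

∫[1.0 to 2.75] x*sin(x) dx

f(x) = x*sin(x)
a = 1.0, b = 2.75, n = 8
h = (b - a)/n = 0.218750

Simpson's rule: (h/3)[f(x₀) + 4f(x₁) + 2f(x₂) + ... + f(xₙ)]

x_0 = 1.0000, f(x_0) = 0.841471, coefficient = 1
x_1 = 1.2188, f(x_1) = 1.144003, coefficient = 4
x_2 = 1.4375, f(x_2) = 1.424748, coefficient = 2
x_3 = 1.6562, f(x_3) = 1.650206, coefficient = 4
x_4 = 1.8750, f(x_4) = 1.788911, coefficient = 2
x_5 = 2.0938, f(x_5) = 1.813916, coefficient = 4
x_6 = 2.3125, f(x_6) = 1.705050, coefficient = 2
x_7 = 2.5312, f(x_7) = 1.450782, coefficient = 4
x_8 = 2.7500, f(x_8) = 1.049568, coefficient = 1

I ≈ (0.218750/3) × 35.964082 = 2.622381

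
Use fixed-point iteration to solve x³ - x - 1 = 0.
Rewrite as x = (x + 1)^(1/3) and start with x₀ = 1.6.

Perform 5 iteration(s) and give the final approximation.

Equation: x³ - x - 1 = 0
Fixed-point form: x = (x + 1)^(1/3)
x₀ = 1.6

x_1 = g(1.600000) = 1.375069
x_2 = g(1.375069) = 1.334214
x_3 = g(1.334214) = 1.326519
x_4 = g(1.326519) = 1.325060
x_5 = g(1.325060) = 1.324783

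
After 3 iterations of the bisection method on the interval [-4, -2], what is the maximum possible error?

Bisection error bound: |error| ≤ (b-a)/2^n
|error| ≤ (-2 - (-4))/2^3 = 2/2^3
|error| ≤ 0.2500000000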